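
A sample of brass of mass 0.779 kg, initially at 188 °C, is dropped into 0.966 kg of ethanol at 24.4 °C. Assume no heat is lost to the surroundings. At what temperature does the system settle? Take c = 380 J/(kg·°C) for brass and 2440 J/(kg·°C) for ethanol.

T_f ≈ 42.7 °C

T_f = Σ m_i c_i T_i / Σ m_i c_i:
T_f = (296.02×188 + 2357×24.4) / (296.02 + 2357)
    = 113164 / 2653.1 ≈ 42.65 °C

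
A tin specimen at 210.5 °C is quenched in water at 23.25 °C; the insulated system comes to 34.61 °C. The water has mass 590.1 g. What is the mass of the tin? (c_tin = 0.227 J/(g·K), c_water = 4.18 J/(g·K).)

Taking heat into each body as positive, Σ m c ΔT = 0:
m×0.227×(34.61 − 210.5) + 590.1×4.18×(34.61 − 23.25) = 0
-39.93 m = -28021
m = -28021/-39.93 ≈ 701.8 g

m ≈ 702 g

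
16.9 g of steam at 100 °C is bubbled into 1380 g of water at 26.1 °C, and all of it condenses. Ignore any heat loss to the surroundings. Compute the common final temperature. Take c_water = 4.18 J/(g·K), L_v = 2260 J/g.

Heat gained plus heat lost sum to zero:
condense steam: −16.9·2260 = −38194
  condensate cools 100→T: 16.9·4.18·(T − 100) = 70.64(T − 100)
  water warms: 1380·4.18·(T − 26.1) = 5768.4(T − 26.1)
5839 T = 38194 + 7064.2 + 150555 = 195813
T ≈ 33.54 °C — below 100 °C, confirming all the steam condensed.

T_f ≈ 33.5 °C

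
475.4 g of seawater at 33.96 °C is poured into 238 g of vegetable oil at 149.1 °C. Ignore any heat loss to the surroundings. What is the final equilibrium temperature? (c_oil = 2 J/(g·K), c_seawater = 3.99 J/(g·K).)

T_f ≈ 57.1 °C

With ΣQ=0 the equilibrium temperature is the m·c-weighted mean:
T_f = (476·149.1 + 1896.8·33.96) / (476 + 1896.8)
    = 135388 / 2372.8 ≈ 57.06 °C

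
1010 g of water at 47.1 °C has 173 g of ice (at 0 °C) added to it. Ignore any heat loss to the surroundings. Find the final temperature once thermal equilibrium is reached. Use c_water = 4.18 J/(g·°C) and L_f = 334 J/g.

T_f ≈ 28.5 °C

Net heat exchanged in the isolated system is zero:
latent heat to melt: 173·334 = 57782
  meltwater 0→T: 173·4.18·T = 723.14 T
  water cools: 1010·4.18·(T − 47.1) = 4221.8(T − 47.1)
4944.9 T = 198847 − 57782 = 141065
T ≈ 28.53 °C (positive, so assuming full melt was valid).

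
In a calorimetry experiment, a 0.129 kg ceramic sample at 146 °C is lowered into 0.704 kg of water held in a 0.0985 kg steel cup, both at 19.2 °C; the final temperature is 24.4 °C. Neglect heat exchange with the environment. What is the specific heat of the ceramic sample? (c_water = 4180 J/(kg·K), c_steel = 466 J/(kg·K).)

c ≈ 991 J/(kg·K)

Conservation of energy gives ΣQ = 0:
0.129·c·(24.4 − 146) + 0.704·4180·(24.4 − 19.2) + 0.0985·466·(24.4 − 19.2) = 0
-15.69 c = -15541
c = -15541/-15.69 ≈ 990.7 J/(kg·K)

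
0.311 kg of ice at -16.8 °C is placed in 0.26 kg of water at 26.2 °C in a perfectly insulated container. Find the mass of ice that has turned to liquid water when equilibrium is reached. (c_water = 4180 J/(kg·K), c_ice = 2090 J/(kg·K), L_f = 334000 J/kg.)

m_melted ≈ 0.0526 kg

Cooling the water to 0 °C releases 0.26×4180×26.2 = 28474 J.
Of that, 0.311×2090×16.8 = 10920 J goes to bring the ice to 0 °C, leaving 17554 J.
To melt every bit of ice: 0.311×334000 = 103874 J.
Since 17554 < 103874 J, not all the ice melts; equilibrium is at 0 °C.
Mass melted = 17554/334000 ≈ 0.05256 kg.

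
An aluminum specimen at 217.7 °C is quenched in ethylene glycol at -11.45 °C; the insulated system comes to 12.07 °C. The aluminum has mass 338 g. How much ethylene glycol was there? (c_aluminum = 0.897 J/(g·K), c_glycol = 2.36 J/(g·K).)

m ≈ 1120 g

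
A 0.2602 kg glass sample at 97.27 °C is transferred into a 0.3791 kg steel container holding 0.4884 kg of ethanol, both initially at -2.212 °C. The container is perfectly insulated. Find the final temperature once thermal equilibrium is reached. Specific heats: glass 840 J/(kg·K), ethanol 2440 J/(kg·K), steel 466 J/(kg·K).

Conservation of energy gives ΣQ = 0:
0.2602·840·(T − 97.27) + 0.4884·2440·(T − (-2.212)) + 0.3791·466·(T − (-2.212)) = 0
218.57(T − 97.27) + 1191.7(T − (-2.212)) + 176.66(T − (-2.212)) = 0
1586.9 T = 18233
T = 18233/1586.9 ≈ 11.49 °C

T_f ≈ 11.5 °C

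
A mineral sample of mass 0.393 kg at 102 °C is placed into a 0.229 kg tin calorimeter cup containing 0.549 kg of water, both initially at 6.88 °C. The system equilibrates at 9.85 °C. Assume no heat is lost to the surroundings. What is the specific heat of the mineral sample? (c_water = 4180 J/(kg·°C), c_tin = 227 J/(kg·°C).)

c ≈ 192 J/(kg·°C)

Conservation of energy gives ΣQ = 0:
0.393·c·(9.85 − 102) + 0.549·4180·(9.85 − 6.88) + 0.229·227·(9.85 − 6.88) = 0
-36.21 c = -6970
c = -6970/-36.21 ≈ 192.5 J/(kg·°C)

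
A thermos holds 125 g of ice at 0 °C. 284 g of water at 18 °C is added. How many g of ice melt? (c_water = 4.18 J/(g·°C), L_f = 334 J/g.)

m_melted ≈ 64 g

Heat available from the water dropping to 0 °C: 284×4.18×18 = 21368 J.
Melting all 125 g of ice would need 125×334 = 41750 J.
Since 21368 < 41750 J, not all the ice melts; equilibrium is at 0 °C.
m_melted×334 = 21368  ⇒  m_melted ≈ 63.98 g.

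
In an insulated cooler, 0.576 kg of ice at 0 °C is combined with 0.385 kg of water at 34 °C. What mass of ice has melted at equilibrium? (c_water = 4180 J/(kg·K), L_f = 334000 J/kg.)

m_melted ≈ 0.164 kg

Cooling the water to 0 °C releases 0.385·4180·34 = 54716 J.
Fully melting the ice requires m_ice L_f = 0.576·334000 = 192384 J.
That's not enough to melt it all — equilibrium is at 0 °C with ice remaining.
m_melt = 54716 / L_f = 0.1638 kg.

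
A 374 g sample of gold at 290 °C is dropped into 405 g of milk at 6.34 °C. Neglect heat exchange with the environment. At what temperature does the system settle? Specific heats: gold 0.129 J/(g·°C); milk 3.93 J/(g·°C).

Let T be the final temperature. ΣQ_i = 0:
374×0.129×(T − 290) + 405×3.93×(T − 6.34) = 0
48.25(T − 290) + 1591.7(T − 6.34) = 0
(48.25 + 1591.7) T = 48.25×290 + 1591.7×6.34
T = 24082 / 1639.9 = 14.7 °C

T_f ≈ 14.7 °C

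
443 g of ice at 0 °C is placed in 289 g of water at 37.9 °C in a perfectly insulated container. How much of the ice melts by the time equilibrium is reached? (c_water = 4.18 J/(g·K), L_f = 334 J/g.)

m_melted ≈ 137 g

Heat available from the water dropping to 0 °C: 289·4.18·37.9 = 45784 J.
To melt every bit of ice: 443·334 = 147962 J.
45784 J < 147962 J, so only part of the ice melts and the system sits at 0 °C.
m_melted·334 = 45784  ⇒  m_melted ≈ 137.1 g.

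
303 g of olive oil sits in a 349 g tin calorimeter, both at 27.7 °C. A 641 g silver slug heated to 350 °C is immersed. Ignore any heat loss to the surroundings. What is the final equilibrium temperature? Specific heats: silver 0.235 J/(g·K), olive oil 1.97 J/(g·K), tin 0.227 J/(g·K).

T_f ≈ 86.4 °C

T_f is the heat-capacity-weighted average of the initial temperatures:
T_f = (150.63×350 + 596.91×27.7 + 79.22×27.7) / (150.63 + 596.91 + 79.22)
    = 71451 / 826.77 ≈ 86.42 °C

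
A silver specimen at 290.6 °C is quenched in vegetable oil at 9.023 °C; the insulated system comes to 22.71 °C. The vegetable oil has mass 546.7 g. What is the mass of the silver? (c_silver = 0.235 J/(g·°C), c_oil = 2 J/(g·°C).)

m ≈ 238 g

Heat lost by the silver = heat gained by the oil:
m×0.235×(290.6 − 22.71) = 546.7×2×(22.71 − 9.023)
62.95 m = 14965  ⇒  m ≈ 237.7 g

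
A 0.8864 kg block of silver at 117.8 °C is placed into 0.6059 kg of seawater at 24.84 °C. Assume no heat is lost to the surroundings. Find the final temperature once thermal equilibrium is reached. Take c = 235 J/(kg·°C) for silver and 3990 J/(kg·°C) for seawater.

T_f ≈ 32.2 °C

Energy conservation, ΣQ = 0:
0.8864×235×(T − 117.8) + 0.6059×3990×(T − 24.84) = 0
208.3(T − 117.8) + 2417.5(T − 24.84) = 0
2625.8 T = 84590
T ≈ 32.21 °C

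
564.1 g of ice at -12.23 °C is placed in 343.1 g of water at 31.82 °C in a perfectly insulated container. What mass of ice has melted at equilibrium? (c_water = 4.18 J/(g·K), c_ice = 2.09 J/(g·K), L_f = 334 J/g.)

Heat available from the water dropping to 0 °C: 343.1·4.18·31.82 = 45635 J.
Of that, 564.1·2.09·12.23 = 14419 J goes to bring the ice to 0 °C, leaving 31216 J.
Fully melting the ice requires m_ice L_f = 564.1·334 = 188409 J.
Since 31216 < 188409 J, not all the ice melts; equilibrium is at 0 °C.
Mass melted = 31216/334 ≈ 93.46 g.

m_melted ≈ 93.5 g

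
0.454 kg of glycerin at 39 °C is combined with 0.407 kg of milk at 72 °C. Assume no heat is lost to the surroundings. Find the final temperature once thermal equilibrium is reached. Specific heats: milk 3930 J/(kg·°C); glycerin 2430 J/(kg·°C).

T_f ≈ 58.5 °C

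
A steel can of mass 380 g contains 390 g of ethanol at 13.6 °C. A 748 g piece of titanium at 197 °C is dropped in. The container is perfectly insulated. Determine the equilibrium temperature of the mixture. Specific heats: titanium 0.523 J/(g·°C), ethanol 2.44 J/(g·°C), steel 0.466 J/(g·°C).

T_f is the heat-capacity-weighted average of the initial temperatures:
T_f = (391.2×197 + 951.6×13.6 + 177.08×13.6) / (391.2 + 951.6 + 177.08)
    = 92417 / 1519.9 ≈ 60.81 °C

T_f ≈ 60.8 °C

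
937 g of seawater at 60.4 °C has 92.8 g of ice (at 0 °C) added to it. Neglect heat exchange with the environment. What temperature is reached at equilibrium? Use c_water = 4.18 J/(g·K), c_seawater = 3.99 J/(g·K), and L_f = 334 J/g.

T_f ≈ 47.2 °C

Let T be the final temperature. ΣQ_i = 0:
fusion: m_ice L_f = 92.8·334 = 30995
  warm the meltwater: 387.9 T
  seawater cools: 937·3.99·(T − 60.4) = 3738.6(T − 60.4)
4126.5 T = 225813 − 30995 = 194818
T ≈ 47.21 °C. Since T > 0 °C, the all-ice-melts assumption holds.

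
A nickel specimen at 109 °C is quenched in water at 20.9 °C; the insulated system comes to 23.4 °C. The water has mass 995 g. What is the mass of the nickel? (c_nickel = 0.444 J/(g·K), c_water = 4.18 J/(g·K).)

|Q_nickel| = |Q_water|:
m·0.444·(109 − 23.4) = 995·4.18·(23.4 − 20.9)
38.01 m = 10398  ⇒  m ≈ 273.6 g

m ≈ 274 g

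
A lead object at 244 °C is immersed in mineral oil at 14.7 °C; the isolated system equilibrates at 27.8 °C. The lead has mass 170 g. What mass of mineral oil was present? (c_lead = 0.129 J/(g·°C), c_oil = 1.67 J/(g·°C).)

|Q_lead| = |Q_oil|:
170·0.129·(244 − 27.8) = m·1.67·(27.8 − 14.7)
21.88 m = 4741.3  ⇒  m ≈ 216.7 g

m ≈ 217 g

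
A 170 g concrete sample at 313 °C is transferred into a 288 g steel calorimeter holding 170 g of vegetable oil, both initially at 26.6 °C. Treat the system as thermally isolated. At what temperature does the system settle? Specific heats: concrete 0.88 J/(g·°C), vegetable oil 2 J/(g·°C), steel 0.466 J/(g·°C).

T_f ≈ 95.3 °C

T_f = Σ m_i c_i T_i / Σ m_i c_i:
T_f = (149.6×313 + 340×26.6 + 134.21×26.6) / (149.6 + 340 + 134.21)
    = 59439 / 623.81 ≈ 95.28 °C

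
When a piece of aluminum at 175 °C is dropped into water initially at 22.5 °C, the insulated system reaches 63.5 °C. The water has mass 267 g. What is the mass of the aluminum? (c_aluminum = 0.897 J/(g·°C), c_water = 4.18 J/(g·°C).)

m ≈ 458 g

Heat lost by the aluminum = heat gained by the water:
m×0.897×(175 − 63.5) = 267×4.18×(63.5 − 22.5)
100.02 m = 45758  ⇒  m ≈ 457.5 g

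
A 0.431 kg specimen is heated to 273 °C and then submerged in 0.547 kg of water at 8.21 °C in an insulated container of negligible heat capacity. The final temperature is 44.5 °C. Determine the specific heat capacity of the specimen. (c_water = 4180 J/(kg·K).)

c ≈ 843 J/(kg·K)

Heat gained plus heat lost sum to zero:
0.431·c·(44.5 − 273) + 0.547·4180·(44.5 − 8.21) = 0
-98.48 c = -82976
c = -82976/-98.48 ≈ 842.5 J/(kg·K)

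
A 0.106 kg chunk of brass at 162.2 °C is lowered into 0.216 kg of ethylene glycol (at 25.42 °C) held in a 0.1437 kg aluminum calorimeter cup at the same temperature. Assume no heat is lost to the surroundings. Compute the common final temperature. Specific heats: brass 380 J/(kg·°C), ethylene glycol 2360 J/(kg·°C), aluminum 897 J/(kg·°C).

T_f ≈ 33.5 °C

T_f is the heat-capacity-weighted average of the initial temperatures:
T_f = (40.28×162.2 + 509.76×25.42 + 128.9×25.42) / (40.28 + 509.76 + 128.9)
    = 22768 / 678.94 ≈ 33.53 °C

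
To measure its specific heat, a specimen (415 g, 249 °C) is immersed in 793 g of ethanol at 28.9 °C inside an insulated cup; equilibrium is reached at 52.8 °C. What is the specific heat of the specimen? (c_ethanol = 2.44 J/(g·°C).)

c ≈ 0.568 J/(g·°C)

Heat lost by the specimen = heat gained by the ethanol:
415×c×(249 − 52.8) = 793×2.44×(52.8 − 28.9)
81423 c = 46245  ⇒  c ≈ 0.568 J/(g·°C)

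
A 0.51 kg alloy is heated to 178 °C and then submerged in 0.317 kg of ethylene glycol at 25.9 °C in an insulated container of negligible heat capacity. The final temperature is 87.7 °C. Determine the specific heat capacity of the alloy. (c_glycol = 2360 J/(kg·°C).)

c ≈ 1000 J/(kg·°C)

Energy conservation, ΣQ = 0:
0.51·c·(87.7 − 178) + 0.317·2360·(87.7 − 25.9) = 0
-46.05 c = -46234
c = -46234/-46.05 ≈ 1004 J/(kg·°C)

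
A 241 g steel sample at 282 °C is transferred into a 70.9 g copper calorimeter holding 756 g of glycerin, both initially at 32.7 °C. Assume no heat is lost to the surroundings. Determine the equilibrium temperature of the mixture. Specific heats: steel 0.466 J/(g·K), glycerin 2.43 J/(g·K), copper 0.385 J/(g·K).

Let T be the final temperature. ΣQ_i = 0:
241·0.466·(T − 282) + 756·2.43·(T − 32.7) + 70.9·0.385·(T − 32.7) = 0
(112.31 + 1837.1 + 27.3) T = 112.31·282 + 1837.1·32.7 + 27.3·32.7
T = 92635 / 1976.7 = 46.9 °C

T_f ≈ 46.9 °C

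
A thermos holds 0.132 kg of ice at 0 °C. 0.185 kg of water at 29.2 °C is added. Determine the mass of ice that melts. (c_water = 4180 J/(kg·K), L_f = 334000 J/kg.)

m_melted ≈ 0.0676 kg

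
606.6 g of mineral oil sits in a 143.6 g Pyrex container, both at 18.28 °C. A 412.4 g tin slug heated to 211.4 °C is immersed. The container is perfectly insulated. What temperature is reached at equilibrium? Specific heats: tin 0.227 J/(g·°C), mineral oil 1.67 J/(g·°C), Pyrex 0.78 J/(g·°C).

Conservation of energy gives ΣQ = 0:
412.4×0.227×(T − 211.4) + 606.6×1.67×(T − 18.28) + 143.6×0.78×(T − 18.28) = 0
1218.6 T = 40356
T = 40356/1218.6 ≈ 33.12 °C

T_f ≈ 33.1 °C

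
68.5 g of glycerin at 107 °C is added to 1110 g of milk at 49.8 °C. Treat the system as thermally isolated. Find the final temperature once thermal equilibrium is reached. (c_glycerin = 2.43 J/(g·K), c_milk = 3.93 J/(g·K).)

Conservation of energy gives ΣQ = 0:
68.5*2.43*(T − 107) + 1110*3.93*(T − 49.8) = 0
166.46(T − 107) + 4362.3(T − 49.8) = 0
(166.46 + 4362.3) T = 166.46*107 + 4362.3*49.8
T = 235053 / 4528.8 = 51.9 °C

T_f ≈ 51.9 °C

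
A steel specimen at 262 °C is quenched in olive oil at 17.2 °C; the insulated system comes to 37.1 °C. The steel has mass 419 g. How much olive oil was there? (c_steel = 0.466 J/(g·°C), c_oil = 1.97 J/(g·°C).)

Energy conservation, ΣQ = 0:
419×0.466×(37.1 − 262) + m×1.97×(37.1 − 17.2) = 0
39.2 m = 43913
m = 43913/39.2 ≈ 1120 g

m ≈ 1120 g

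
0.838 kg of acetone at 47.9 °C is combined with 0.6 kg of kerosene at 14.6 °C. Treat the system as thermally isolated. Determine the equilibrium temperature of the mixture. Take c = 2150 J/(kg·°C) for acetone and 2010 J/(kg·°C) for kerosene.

Heat lost by the acetone equals heat gained by the kerosene:
0.838*2150*(47.9 − T) = 0.6*2010*(T − 14.6)
1801.7(47.9 − T) = 1206(T − 14.6)
3007.7 T = 103909  ⇒  T ≈ 34.55 °C

T_f ≈ 34.5 °C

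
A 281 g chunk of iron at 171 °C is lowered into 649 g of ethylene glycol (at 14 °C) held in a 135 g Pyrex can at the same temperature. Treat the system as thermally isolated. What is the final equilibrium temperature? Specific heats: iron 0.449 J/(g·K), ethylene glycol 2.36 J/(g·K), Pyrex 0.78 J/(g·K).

T_f ≈ 25.2 °C

Taking heat into each body as positive, Σ m c ΔT = 0:
281*0.449*(T − 171) + 649*2.36*(T − 14) + 135*0.78*(T − 14) = 0
(126.17 + 1531.6 + 105.3) T = 126.17*171 + 1531.6*14 + 105.3*14
T = 44492/1763.1 ≈ 25.24 °C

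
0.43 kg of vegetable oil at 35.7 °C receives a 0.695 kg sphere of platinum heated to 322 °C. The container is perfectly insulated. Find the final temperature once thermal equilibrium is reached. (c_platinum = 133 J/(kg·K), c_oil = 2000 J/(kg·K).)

T_f ≈ 63.5 °C

Heat lost by the platinum equals heat gained by the oil:
0.695·133·(322 − T) = 0.43·2000·(T − 35.7)
92.43(322 − T) = 860(T − 35.7)
952.43 T = 60466  ⇒  T ≈ 63.49 °C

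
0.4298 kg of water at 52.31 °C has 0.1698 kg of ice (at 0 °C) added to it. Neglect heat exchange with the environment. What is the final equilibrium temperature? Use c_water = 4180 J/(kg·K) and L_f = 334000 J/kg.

Net heat exchanged in the isolated system is zero:
fusion: m_ice L_f = 0.1698×334000 = 56713
  warm the meltwater: 709.76 T
  water cools: 0.4298×4180×(T − 52.31) = 1796.6(T − 52.31)
2506.3 T = 93978 − 56713 = 37265
T ≈ 14.87 °C — above 0 °C, consistent with complete melting.

T_f ≈ 14.9 °C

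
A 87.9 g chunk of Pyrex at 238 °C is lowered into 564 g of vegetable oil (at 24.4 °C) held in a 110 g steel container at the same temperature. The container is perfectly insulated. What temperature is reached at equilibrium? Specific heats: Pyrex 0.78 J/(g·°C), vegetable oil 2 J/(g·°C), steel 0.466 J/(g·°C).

Net heat exchanged in the isolated system is zero:
87.9*0.78*(T − 238) + 564*2*(T − 24.4) + 110*0.466*(T − 24.4) = 0
1247.8 T = 45092
T = 45092 / 1247.8 = 36.1 °C

T_f ≈ 36.1 °C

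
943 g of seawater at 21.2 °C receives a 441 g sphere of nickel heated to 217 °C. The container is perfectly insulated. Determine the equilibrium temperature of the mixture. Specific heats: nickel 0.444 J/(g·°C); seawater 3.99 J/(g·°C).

T_f ≈ 30.9 °C

Setting the total heat transfer to zero:
441·0.444·(T − 217) + 943·3.99·(T − 21.2) = 0
195.8(T − 217) + 3762.6(T − 21.2) = 0
3958.4 T = 122256
T = 122256/3958.4 ≈ 30.89 °C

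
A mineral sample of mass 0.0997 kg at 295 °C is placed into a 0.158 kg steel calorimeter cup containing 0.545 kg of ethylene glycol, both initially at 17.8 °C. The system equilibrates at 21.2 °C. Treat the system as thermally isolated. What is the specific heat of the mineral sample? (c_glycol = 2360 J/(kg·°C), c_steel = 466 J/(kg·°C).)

Energy conservation, ΣQ = 0:
0.0997·c·(21.2 − 295) + 0.545·2360·(21.2 − 17.8) + 0.158·466·(21.2 − 17.8) = 0
-27.3 c = -4623.4
c = -4623.4/-27.3 ≈ 169.4 J/(kg·°C)

c ≈ 169 J/(kg·°C)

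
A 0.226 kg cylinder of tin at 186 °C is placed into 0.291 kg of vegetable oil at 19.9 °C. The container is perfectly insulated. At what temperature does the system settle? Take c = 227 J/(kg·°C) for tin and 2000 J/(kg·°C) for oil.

T_f ≈ 33.4 °C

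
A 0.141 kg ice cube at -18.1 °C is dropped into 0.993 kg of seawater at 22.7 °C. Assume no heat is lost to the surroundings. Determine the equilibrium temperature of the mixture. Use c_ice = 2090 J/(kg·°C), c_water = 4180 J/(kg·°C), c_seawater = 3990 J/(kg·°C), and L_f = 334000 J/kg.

Let T be the final temperature. ΣQ_i = 0:
warm ice to 0 °C: 0.141×2090×(0 − (-18.1)) = 5333.9
  latent heat to melt: 0.141×334000 = 47094
  warm the meltwater: 589.38 T
  seawater cools: 0.993×3990×(T − 22.7) = 3962.1(T − 22.7)
4551.4 T = 89939 − 52428 = 37511
T ≈ 8.24 °C (positive, so assuming full melt was valid).

T_f ≈ 8.2 °C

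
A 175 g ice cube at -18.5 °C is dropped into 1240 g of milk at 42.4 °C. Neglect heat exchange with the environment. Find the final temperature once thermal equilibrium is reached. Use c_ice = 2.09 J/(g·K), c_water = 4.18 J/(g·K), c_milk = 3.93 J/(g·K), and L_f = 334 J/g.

T_f ≈ 25.2 °C

Sum of m c ΔT and latent-heat terms is zero:
warm ice to 0 °C: 175·2.09·(0 − (-18.5)) = 6766.4; melt ice: 175·334 = 58450; warm the meltwater: 731.5 T; milk: 4873.2(T − 42.4)
5604.7 T = 206624 − 65216 = 141407
T ≈ 25.23 °C — above 0 °C, consistent with complete melting.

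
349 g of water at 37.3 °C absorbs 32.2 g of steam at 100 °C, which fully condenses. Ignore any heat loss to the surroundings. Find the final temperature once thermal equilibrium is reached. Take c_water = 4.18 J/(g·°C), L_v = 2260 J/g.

T_f ≈ 88.3 °C

Let T be the final temperature. ΣQ_i = 0:
latent heat released on condensation: 32.2×2260 = 72772
  condensed water 100 °C→T: 134.6(T − 100)
  original water: 1458.8(T − 37.3)
1593.4 T = 72772 + 13460 + 54414 = 140646
T ≈ 88.27 °C (< 100 °C, so full condensation is consistent).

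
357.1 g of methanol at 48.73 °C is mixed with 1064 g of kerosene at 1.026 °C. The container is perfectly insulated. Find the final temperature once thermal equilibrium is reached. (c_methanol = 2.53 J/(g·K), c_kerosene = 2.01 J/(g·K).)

T_f is the heat-capacity-weighted average of the initial temperatures:
T_f = (903.46*48.73 + 2138.6*1.026) / (903.46 + 2138.6)
    = 46220 / 3042.1 ≈ 15.19 °C

T_f ≈ 15.2 °C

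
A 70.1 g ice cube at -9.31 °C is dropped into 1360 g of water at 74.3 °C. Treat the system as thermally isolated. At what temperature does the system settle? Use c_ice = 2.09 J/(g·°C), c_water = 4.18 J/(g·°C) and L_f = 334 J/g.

Let T be the final temperature. ΣQ_i = 0:
ice -9.31→0 °C: 70.1·2.09·9.31 = 1364
  fusion: m_ice L_f = 70.1·334 = 23413
  meltwater 0→T: 70.1·4.18·T = 293.02 T
  water: 5684.8(T − 74.3)
5977.8 T = 422381 − 24777 = 397603
T ≈ 66.51 °C (positive, so assuming full melt was valid).

T_f ≈ 66.5 °C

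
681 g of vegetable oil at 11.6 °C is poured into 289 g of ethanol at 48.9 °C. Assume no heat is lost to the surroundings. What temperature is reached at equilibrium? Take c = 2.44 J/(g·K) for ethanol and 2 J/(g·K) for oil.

Net heat exchanged in the isolated system is zero:
289×2.44×(T − 48.9) + 681×2×(T − 11.6) = 0
705.16(T − 48.9) + 1362(T − 11.6) = 0
2067.2 T = 50282
T = 50282 / 2067.2 = 24.3 °C

T_f ≈ 24.3 °C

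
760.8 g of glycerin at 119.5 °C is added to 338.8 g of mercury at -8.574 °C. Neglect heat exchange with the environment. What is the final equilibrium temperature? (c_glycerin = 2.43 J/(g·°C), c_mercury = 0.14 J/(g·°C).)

T_f ≈ 116.3 °C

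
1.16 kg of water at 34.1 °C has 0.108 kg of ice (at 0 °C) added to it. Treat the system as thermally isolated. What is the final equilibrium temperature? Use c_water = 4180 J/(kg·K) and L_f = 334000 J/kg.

T_f ≈ 24.4 °C

Energy conservation, ΣQ = 0:
latent heat to melt: 0.108·334000 = 36072
  warm the meltwater: 451.44 T
  water cools: 1.16·4180·(T − 34.1) = 4848.8(T − 34.1)
5300.2 T = 165344 − 36072 = 129272
T ≈ 24.39 °C (positive, so assuming full melt was valid).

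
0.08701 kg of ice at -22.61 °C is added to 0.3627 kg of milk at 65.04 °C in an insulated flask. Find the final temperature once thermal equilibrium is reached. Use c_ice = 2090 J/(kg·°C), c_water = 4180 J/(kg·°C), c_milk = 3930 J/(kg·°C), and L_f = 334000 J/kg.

T_f ≈ 33.3 °C

Heat gained plus heat lost sum to zero:
warm ice to 0 °C: 0.08701·2090·(0 − (-22.61)) = 4111.6
  fusion: m_ice L_f = 0.08701·334000 = 29061
  warm the meltwater: 363.7 T
  milk: 1425.4(T − 65.04)
1789.1 T = 92709 − 33173 = 59536
T ≈ 33.28 °C. Since T > 0 °C, the all-ice-melts assumption holds.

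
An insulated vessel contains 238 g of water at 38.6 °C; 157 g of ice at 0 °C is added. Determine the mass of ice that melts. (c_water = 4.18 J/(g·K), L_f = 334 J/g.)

m_melted ≈ 115 g

Water can give up m c ΔT = 238×4.18×38.6 = 38401 J before reaching 0 °C.
Melting all 157 g of ice would need 157×334 = 52438 J.
Since 38401 < 52438 J, not all the ice melts; equilibrium is at 0 °C.
m_melt = 38401 / L_f = 115 g.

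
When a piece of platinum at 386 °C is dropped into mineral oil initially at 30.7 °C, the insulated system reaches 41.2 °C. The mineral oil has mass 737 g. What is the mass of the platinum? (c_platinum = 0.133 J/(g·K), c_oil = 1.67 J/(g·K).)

m ≈ 282 g

Heat lost by the platinum = heat gained by the oil:
m·0.133·(386 − 41.2) = 737·1.67·(41.2 − 30.7)
45.86 m = 12923  ⇒  m ≈ 281.8 g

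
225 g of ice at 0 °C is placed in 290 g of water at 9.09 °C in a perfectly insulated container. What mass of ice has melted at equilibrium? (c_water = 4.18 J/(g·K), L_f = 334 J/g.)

Water can give up m c ΔT = 290×4.18×9.09 = 11019 J before reaching 0 °C.
To melt every bit of ice: 225×334 = 75150 J.
Since 11019 < 75150 J, not all the ice melts; equilibrium is at 0 °C.
m_melt = 11019 / L_f = 32.99 g.

m_melted ≈ 33 g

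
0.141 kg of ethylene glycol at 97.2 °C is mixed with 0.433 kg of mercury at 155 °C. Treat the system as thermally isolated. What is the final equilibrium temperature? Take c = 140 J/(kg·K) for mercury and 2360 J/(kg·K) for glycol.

Let T be the final temperature. ΣQ_i = 0:
0.433*140*(T − 155) + 0.141*2360*(T − 97.2) = 0
60.62(T − 155) + 332.76(T − 97.2) = 0
(60.62 + 332.76) T = 60.62*155 + 332.76*97.2
T ≈ 106.11 °C

T_f ≈ 106.1 °C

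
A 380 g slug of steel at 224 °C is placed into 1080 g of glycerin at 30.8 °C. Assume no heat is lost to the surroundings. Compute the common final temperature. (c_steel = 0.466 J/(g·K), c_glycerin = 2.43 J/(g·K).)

T_f ≈ 43.0 °C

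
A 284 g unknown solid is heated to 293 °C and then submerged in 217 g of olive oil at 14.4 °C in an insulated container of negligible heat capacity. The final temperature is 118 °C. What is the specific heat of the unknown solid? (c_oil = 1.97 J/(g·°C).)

m_s c (T_s − T_f) = m_oil c_oil (T_f − T_0):
284·c·(293 − 118) = 217·1.97·(118 − 14.4)
49700 c = 44288  ⇒  c ≈ 0.8911 J/(g·°C)

c ≈ 0.891 J/(g·°C)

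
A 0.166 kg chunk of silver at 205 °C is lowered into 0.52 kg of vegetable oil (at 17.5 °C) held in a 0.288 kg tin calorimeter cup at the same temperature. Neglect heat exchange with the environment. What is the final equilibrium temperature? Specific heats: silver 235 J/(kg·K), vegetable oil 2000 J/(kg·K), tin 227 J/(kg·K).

T_f ≈ 23.9 °C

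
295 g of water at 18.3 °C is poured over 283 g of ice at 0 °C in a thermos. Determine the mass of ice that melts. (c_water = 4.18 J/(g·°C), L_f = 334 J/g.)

m_melted ≈ 67.6 g

Cooling the water to 0 °C releases 295·4.18·18.3 = 22566 J.
Melting all 283 g of ice would need 283·334 = 94522 J.
Since 22566 < 94522 J, not all the ice melts; equilibrium is at 0 °C.
m_melted·334 = 22566  ⇒  m_melted ≈ 67.56 g.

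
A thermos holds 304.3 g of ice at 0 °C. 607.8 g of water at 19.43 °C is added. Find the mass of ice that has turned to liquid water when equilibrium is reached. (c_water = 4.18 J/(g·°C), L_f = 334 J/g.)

Water can give up m c ΔT = 607.8×4.18×19.43 = 49364 J before reaching 0 °C.
Fully melting the ice requires m_ice L_f = 304.3×334 = 101636 J.
That's not enough to melt it all — equilibrium is at 0 °C with ice remaining.
m_melt = 49364 / L_f = 147.8 g.

m_melted ≈ 148 g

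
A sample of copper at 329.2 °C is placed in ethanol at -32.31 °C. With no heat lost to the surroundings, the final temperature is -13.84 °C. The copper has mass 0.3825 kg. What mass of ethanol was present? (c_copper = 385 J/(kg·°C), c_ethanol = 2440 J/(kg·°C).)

Net heat exchanged in the isolated system is zero:
0.3825·385·(-13.84 − 329.2) + m·2440·(-13.84 − (-32.31)) = 0
45067 m = 50517
m = 50517/45067 ≈ 1.121 kg

m ≈ 1.12 kg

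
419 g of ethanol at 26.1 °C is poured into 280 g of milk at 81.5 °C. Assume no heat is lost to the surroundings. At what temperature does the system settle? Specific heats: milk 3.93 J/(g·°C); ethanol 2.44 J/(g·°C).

Let T be the final temperature. ΣQ_i = 0:
280*3.93*(T − 81.5) + 419*2.44*(T − 26.1) = 0
1100.4(T − 81.5) + 1022.4(T − 26.1) = 0
(1100.4 + 1022.4) T = 1100.4*81.5 + 1022.4*26.1
T ≈ 54.82 °C

T_f ≈ 54.8 °C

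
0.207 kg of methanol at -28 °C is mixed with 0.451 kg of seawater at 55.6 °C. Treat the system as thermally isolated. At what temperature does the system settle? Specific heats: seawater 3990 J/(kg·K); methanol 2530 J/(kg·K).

Net heat exchanged in the isolated system is zero:
0.451*3990*(T − 55.6) + 0.207*2530*(T − (-28)) = 0
2323.2 T = 85388
T = 85388/2323.2 ≈ 36.75 °C

T_f ≈ 36.8 °C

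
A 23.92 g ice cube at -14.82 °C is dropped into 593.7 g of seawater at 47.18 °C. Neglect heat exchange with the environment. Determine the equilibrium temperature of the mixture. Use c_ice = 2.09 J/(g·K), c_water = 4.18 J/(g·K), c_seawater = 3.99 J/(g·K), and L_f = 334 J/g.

T_f ≈ 41.7 °C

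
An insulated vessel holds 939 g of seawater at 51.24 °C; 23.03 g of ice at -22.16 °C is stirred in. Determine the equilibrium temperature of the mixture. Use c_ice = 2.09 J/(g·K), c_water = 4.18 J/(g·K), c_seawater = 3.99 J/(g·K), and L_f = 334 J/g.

Conservation of energy gives ΣQ = 0:
warm ice to 0 °C: 23.03×2.09×(0 − (-22.16)) = 1066.6; melt ice: 23.03×334 = 7692; meltwater 0→T: 23.03×4.18×T = 96.27 T; seawater: 3746.6(T − 51.24)
3842.9 T = 191976 − 8758.6 = 183218
T ≈ 47.68 °C. Since T > 0 °C, the all-ice-melts assumption holds.

T_f ≈ 47.7 °C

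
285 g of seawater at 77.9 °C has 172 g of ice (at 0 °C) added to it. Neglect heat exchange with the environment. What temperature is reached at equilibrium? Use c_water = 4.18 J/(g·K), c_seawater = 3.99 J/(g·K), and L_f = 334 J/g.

T_f ≈ 16.8 °C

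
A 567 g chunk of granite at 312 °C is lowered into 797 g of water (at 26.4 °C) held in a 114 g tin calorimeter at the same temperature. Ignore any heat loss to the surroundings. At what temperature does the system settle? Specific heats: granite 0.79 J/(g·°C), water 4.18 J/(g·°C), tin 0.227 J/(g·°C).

T_f ≈ 60.0 °C

Heat gained plus heat lost sum to zero:
567*0.79*(T − 312) + 797*4.18*(T − 26.4) + 114*0.227*(T − 26.4) = 0
3805.3 T = 228388
T = 228388 / 3805.3 = 60 °C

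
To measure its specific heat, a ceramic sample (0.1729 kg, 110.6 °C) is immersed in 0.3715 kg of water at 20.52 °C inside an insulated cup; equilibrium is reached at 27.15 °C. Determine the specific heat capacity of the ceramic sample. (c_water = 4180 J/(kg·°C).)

m_s c (T_s − T_f) = m_water c_water (T_f − T_0):
0.1729·c·(110.6 − 27.15) = 0.3715·4180·(27.15 − 20.52)
14.43 c = 10296  ⇒  c ≈ 713.6 J/(kg·°C)

c ≈ 714 J/(kg·°C)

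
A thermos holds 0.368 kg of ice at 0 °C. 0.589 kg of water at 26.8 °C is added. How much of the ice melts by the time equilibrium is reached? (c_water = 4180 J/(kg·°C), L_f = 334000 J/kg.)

m_melted ≈ 0.198 kg

Cooling the water to 0 °C releases 0.589·4180·26.8 = 65982 J.
Fully melting the ice requires m_ice L_f = 0.368·334000 = 122912 J.
65982 J < 122912 J, so only part of the ice melts and the system sits at 0 °C.
m_melt = 65982 / L_f = 0.1976 kg.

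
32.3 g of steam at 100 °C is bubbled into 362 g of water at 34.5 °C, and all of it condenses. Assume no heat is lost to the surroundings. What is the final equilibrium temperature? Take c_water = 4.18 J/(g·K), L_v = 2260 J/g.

T_f ≈ 84.2 °C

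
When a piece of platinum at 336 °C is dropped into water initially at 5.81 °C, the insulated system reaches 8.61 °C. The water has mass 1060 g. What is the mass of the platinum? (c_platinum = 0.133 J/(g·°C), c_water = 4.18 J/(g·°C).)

Setting the total heat transfer to zero:
m×0.133×(8.61 − 336) + 1060×4.18×(8.61 − 5.81) = 0
-43.54 m = -12406
m = -12406/-43.54 ≈ 284.9 g

m ≈ 285 g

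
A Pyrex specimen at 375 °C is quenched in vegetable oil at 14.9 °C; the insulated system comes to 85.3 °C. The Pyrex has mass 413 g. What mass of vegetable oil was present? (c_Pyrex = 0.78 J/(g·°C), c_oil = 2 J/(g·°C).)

m ≈ 663 g

Conservation of energy gives ΣQ = 0:
413×0.78×(85.3 − 375) + m×2×(85.3 − 14.9) = 0
140.8 m = 93324
m = 93324/140.8 ≈ 662.8 g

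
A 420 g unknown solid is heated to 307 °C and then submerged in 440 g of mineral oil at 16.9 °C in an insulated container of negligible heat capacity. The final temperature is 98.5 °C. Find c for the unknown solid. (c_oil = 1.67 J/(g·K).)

Energy conservation, ΣQ = 0:
420×c×(98.5 − 307) + 440×1.67×(98.5 − 16.9) = 0
-87570 c = -59960
c = -59960/-87570 ≈ 0.6847 J/(g·K)

c ≈ 0.685 J/(g·K)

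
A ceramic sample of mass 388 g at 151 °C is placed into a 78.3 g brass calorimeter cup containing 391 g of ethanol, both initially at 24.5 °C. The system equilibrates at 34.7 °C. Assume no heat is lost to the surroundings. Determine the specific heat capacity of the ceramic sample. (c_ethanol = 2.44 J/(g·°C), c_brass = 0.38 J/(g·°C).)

c ≈ 0.222 J/(g·°C)

Taking heat into each body as positive, Σ m c ΔT = 0:
388×c×(34.7 − 151) + 391×2.44×(34.7 − 24.5) + 78.3×0.38×(34.7 − 24.5) = 0
-45124 c = -10035
c = -10035/-45124 ≈ 0.2224 J/(g·°C)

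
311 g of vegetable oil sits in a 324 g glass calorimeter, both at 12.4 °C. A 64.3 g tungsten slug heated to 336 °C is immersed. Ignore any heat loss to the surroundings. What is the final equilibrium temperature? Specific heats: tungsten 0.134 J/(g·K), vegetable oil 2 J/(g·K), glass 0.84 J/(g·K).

T_f ≈ 15.5 °C

Setting the total heat transfer to zero:
64.3·0.134·(T − 336) + 311·2·(T − 12.4) + 324·0.84·(T − 12.4) = 0
8.616(T − 336) + 622(T − 12.4) + 272.16(T − 12.4) = 0
902.78 T = 13983
T ≈ 15.49 °C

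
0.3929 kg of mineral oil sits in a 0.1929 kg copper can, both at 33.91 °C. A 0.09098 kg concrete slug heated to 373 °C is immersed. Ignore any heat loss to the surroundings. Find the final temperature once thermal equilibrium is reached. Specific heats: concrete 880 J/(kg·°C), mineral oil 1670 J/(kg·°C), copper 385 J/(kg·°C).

T_f ≈ 67.4 °C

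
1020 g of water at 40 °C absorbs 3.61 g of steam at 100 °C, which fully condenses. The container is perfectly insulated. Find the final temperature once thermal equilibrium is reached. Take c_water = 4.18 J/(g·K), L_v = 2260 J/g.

T_f ≈ 42.1 °C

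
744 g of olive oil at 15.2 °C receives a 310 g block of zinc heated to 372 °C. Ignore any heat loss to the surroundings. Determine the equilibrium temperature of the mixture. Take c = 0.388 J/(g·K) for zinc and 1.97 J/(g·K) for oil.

Net heat exchanged in the isolated system is zero:
310×0.388×(T − 372) + 744×1.97×(T − 15.2) = 0
(120.28 + 1465.7) T = 120.28×372 + 1465.7×15.2
T = 67022 / 1586 = 42.3 °C

T_f ≈ 42.3 °C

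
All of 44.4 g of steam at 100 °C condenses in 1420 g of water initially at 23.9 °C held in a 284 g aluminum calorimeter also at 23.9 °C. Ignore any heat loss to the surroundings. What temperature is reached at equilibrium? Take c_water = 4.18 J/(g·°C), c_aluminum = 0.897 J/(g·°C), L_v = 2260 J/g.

T_f ≈ 41.9 °C

Heat gained plus heat lost sum to zero:
condense steam: −44.4·2260 = −100344; condensed water 100 °C→T: 185.59(T − 100); original water: 5935.6(T − 23.9); aluminum cup: 284·0.897·(T − 23.9) = 254.75(T − 23.9)
6375.9 T = 100344 + 18559 + 147949 = 266853
T ≈ 41.85 °C — below 100 °C, confirming all the steam condensed.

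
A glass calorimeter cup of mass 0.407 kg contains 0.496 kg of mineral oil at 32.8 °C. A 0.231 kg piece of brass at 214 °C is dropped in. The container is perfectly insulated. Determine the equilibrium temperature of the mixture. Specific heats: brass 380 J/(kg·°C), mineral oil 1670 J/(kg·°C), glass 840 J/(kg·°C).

T_f = Σ m_i c_i T_i / Σ m_i c_i:
T_f = (87.78·214 + 828.32·32.8 + 341.88·32.8) / (87.78 + 828.32 + 341.88)
    = 57167 / 1258 ≈ 45.44 °C

T_f ≈ 45.4 °C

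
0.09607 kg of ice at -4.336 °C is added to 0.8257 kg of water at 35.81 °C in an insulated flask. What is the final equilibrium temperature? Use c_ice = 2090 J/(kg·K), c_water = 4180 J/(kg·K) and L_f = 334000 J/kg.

Energy balance with sensible and latent terms:
ice -4.336→0 °C: 0.09607·2090·4.336 = 870.61; melt ice: 0.09607·334000 = 32087; warm the meltwater: 401.57 T; water: 3451.4(T − 35.81)
3853 T = 123596 − 32958 = 90638
T ≈ 23.52 °C (positive, so assuming full melt was valid).

T_f ≈ 23.5 °C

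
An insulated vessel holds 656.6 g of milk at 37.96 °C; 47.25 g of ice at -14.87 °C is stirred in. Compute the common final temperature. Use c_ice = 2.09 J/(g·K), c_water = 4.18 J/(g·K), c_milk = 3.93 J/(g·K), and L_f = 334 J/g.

T_f ≈ 29.1 °C

Let T be the final temperature. ΣQ_i = 0:
ice -14.87→0 °C: 47.25×2.09×14.87 = 1468.4; latent heat to melt: 47.25×334 = 15782; warm the meltwater: 197.5 T; milk cools: 656.6×3.93×(T − 37.96) = 2580.4(T − 37.96)
2777.9 T = 97953 − 17250 = 80703
T ≈ 29.05 °C. Since T > 0 °C, the all-ice-melts assumption holds.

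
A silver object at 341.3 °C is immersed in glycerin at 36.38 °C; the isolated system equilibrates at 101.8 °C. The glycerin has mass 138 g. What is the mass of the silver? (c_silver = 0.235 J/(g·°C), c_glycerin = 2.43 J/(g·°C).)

m ≈ 390 g

|Q_silver| = |Q_glycerin|:
m×0.235×(341.3 − 101.8) = 138×2.43×(101.8 − 36.38)
56.28 m = 21938  ⇒  m ≈ 389.8 g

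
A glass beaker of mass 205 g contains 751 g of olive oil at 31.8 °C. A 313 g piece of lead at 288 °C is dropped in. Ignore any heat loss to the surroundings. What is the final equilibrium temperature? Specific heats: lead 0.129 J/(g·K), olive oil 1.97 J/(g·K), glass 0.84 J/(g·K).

T_f ≈ 37.9 °C

Net heat exchanged in the isolated system is zero:
313×0.129×(T − 288) + 751×1.97×(T − 31.8) + 205×0.84×(T − 31.8) = 0
40.38(T − 288) + 1479.5(T − 31.8) + 172.2(T − 31.8) = 0
1692 T = 64152
T ≈ 37.91 °C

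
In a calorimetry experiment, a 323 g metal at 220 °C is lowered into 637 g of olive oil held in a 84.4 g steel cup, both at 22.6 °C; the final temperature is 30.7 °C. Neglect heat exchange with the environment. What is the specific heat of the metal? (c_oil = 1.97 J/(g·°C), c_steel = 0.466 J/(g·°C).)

c ≈ 0.171 J/(g·°C)

Heat gained plus heat lost sum to zero:
323×c×(30.7 − 220) + 637×1.97×(30.7 − 22.6) + 84.4×0.466×(30.7 − 22.6) = 0
-61144 c = -10483
c = -10483/-61144 ≈ 0.1715 J/(g·°C)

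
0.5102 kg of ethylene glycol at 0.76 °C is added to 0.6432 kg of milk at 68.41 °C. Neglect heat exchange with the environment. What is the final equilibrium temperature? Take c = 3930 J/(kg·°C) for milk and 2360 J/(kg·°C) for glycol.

T_f ≈ 46.6 °C

|Q_milk| = |Q_glycol|:
0.6432·3930·(68.41 − T) = 0.5102·2360·(T − 0.76)
2527.8(68.41 − T) = 1204.1(T − 0.76)
3731.8 T = 173840  ⇒  T ≈ 46.58 °C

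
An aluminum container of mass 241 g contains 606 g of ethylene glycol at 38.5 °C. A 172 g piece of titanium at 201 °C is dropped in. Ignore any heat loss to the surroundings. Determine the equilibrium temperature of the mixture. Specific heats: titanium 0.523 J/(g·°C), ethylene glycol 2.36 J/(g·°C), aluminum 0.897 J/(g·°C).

With ΣQ=0 the equilibrium temperature is the m·c-weighted mean:
T_f = (89.96·201 + 1430.2·38.5 + 216.18·38.5) / (89.96 + 1430.2 + 216.18)
    = 81465 / 1736.3 ≈ 46.92 °C

T_f ≈ 46.9 °C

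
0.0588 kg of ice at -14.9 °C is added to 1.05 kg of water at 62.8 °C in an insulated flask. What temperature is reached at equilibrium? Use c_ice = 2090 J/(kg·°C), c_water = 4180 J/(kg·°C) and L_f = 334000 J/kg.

T_f ≈ 54.8 °C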